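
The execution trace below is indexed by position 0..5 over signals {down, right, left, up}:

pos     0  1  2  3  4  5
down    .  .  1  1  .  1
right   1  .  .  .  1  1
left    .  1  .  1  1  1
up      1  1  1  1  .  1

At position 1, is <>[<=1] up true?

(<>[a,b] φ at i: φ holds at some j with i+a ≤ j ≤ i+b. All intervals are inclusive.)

Yes

Check up at each j in [1,2]:
  j=1: true
  j=2: true
Found at j=1 → formula holds.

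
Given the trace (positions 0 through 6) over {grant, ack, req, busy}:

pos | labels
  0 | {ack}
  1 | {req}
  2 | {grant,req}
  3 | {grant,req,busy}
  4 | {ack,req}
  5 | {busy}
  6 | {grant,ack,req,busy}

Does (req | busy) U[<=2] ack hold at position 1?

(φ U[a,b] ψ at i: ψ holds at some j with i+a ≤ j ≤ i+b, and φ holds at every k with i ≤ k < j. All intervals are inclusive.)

Need some j in [1,3] with ack, and (req | busy) at every k in [1,j-1].
  j=1: ack false.
  j=2: ack false.
  j=3: ack false.
No j in the window works → until fails.

Does not hold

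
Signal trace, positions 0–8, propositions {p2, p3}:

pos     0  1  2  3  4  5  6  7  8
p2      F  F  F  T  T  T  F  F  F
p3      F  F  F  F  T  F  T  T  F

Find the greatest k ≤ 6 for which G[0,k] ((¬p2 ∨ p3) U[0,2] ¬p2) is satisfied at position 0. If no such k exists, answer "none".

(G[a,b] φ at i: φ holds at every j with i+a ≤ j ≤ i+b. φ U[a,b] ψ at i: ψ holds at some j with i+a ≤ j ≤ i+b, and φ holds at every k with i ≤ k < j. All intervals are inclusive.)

2

((¬p2 ∨ p3) U[0,2] ¬p2) must hold from j=0 onward; find where it first fails.
  j=0: holds
  j=1: holds
  j=2: holds
  j=3: fails
Holds on [0,2], so largest k = 2.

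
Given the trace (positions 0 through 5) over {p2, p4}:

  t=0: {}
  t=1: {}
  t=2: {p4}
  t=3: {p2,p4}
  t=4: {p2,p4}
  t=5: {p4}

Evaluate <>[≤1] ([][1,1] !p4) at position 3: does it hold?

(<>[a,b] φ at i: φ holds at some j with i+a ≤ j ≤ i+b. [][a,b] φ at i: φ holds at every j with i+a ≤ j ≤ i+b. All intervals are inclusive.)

Does not hold

Check [][1,1] !p4 at each j in [3,4]:
  j=3: fails at 4
  j=4: fails at 5
No position in the window satisfies it → formula fails.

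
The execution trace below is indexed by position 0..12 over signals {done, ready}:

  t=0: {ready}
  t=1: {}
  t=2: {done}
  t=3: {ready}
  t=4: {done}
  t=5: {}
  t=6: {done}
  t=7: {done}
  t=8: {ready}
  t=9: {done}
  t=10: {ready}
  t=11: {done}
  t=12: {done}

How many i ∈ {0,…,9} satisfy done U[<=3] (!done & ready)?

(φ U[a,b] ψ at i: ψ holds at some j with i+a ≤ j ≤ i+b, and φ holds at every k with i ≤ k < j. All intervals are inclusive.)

7

Evaluate at each i in [0,9]:
  i=0: ✓ (rhs at j=0)
  i=1: ✗ (lhs fails at k=1 before rhs at j=3)
  i=2: ✓ (rhs at j=3; lhs holds on [2,2])
  i=3: ✓ (rhs at j=3)
  i=4: ✗ (no rhs in [4,7])
  i=5: ✗ (lhs fails at k=5 before rhs at j=8)
  i=6: ✓ (rhs at j=8; lhs holds on [6,7])
  i=7: ✓ (rhs at j=8; lhs holds on [7,7])
  i=8: ✓ (rhs at j=8)
  i=9: ✓ (rhs at j=10; lhs holds on [9,9])
Positions where it holds: {0, 2, 3, 6, 7, 8, 9} → 7.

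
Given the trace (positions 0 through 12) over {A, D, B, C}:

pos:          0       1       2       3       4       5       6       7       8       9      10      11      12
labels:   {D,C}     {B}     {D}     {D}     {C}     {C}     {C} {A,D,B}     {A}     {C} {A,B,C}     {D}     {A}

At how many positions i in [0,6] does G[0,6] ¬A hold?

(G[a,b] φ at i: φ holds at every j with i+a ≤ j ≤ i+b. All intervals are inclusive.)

Evaluate at each i in [0,6]:
  i=0: ✓ (all of [0,6])
  i=1: ✗ (fails at j=7)
  i=2: ✗ (fails at j=7)
  i=3: ✗ (fails at j=7)
  i=4: ✗ (fails at j=7)
  i=5: ✗ (fails at j=7)
  i=6: ✗ (fails at j=7)
Positions where it holds: {0} → 1.

1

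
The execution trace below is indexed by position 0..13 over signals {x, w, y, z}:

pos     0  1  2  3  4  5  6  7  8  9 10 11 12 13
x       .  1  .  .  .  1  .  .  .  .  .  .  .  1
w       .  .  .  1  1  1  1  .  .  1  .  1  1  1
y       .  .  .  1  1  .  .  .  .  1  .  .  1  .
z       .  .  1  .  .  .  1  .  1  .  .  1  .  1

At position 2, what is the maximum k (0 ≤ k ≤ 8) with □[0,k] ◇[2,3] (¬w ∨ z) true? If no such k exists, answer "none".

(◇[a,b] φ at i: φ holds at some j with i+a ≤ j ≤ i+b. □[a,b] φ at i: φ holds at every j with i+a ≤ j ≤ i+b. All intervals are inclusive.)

◇[2,3] (¬w ∨ z) must hold from j=2 onward; find where it first fails.
  j=2: fails → no k works.

none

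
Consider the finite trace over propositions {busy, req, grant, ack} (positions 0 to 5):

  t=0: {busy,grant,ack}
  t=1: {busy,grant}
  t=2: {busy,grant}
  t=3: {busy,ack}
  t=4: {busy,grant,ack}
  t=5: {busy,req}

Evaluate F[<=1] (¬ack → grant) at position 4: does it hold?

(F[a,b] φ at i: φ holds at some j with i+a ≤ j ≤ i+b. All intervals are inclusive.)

Yes

Check (¬ack → grant) at each j in [4,5]:
  j=4: true
  j=5: false
Found at j=4 → formula holds.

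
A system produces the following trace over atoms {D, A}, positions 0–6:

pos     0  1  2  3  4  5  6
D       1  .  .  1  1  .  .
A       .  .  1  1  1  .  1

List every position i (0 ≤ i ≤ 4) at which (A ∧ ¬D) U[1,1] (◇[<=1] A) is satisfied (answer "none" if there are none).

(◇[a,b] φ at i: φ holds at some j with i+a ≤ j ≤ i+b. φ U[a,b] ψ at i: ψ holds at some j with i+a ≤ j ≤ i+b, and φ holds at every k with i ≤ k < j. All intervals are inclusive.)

2

Evaluate at each i in [0,4]:
  i=0: ✗ (lhs fails at k=0 before rhs at j=1)
  i=1: ✗ (lhs fails at k=1 before rhs at j=2)
  i=2: ✓ (rhs at j=3; lhs holds on [2,2])
  i=3: ✗ (lhs fails at k=3 before rhs at j=4)
  i=4: ✗ (lhs fails at k=4 before rhs at j=5)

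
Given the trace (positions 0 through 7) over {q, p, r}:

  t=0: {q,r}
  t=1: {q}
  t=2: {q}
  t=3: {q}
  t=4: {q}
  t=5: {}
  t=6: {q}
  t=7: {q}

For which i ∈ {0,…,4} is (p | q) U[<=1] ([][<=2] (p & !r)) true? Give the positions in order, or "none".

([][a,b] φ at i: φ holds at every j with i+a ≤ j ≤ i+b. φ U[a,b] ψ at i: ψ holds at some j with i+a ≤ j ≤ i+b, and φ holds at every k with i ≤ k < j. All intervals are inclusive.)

Evaluate at each i in [0,4]:
  i=0: ✗ (no rhs in [0,1])
  i=1: ✗ (no rhs in [1,2])
  i=2: ✗ (no rhs in [2,3])
  i=3: ✗ (no rhs in [3,4])
  i=4: ✗ (no rhs in [4,5])

none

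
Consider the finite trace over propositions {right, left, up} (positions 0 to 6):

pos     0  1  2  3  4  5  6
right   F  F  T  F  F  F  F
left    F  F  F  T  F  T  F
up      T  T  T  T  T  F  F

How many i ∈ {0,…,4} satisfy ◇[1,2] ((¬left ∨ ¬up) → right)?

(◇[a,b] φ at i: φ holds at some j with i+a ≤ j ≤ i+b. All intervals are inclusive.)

3

Evaluate at each i in [0,4]:
  i=0: ✓ (witness j=2)
  i=1: ✓ (witness j=2)
  i=2: ✓ (witness j=3)
  i=3: ✗ (none in [4,5])
  i=4: ✗ (none in [5,6])
Positions where it holds: {0, 1, 2} → 3.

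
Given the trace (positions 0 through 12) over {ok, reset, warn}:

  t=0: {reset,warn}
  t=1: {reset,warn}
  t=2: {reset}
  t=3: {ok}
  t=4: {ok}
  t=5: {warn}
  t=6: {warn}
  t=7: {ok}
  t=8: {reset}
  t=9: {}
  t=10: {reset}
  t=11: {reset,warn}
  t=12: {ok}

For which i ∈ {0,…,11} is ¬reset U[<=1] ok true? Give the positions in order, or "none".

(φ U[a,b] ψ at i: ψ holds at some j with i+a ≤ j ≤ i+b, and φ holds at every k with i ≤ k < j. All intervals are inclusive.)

3, 4, 6, 7

Evaluate at each i in [0,11]:
  i=0: ✗ (no rhs in [0,1])
  i=1: ✗ (no rhs in [1,2])
  i=2: ✗ (lhs fails at k=2 before rhs at j=3)
  i=3: ✓ (rhs at j=3)
  i=4: ✓ (rhs at j=4)
  i=5: ✗ (no rhs in [5,6])
  i=6: ✓ (rhs at j=7; lhs holds on [6,6])
  i=7: ✓ (rhs at j=7)
  i=8: ✗ (no rhs in [8,9])
  i=9: ✗ (no rhs in [9,10])
  i=10: ✗ (no rhs in [10,11])
  i=11: ✗ (lhs fails at k=11 before rhs at j=12)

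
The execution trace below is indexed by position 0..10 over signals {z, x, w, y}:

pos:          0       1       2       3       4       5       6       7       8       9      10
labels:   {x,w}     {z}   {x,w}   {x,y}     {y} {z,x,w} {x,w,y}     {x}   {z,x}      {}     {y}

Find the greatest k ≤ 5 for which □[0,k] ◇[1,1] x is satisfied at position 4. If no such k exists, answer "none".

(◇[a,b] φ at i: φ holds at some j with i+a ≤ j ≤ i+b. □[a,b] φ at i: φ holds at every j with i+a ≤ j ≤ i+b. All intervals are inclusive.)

3

◇[1,1] x must hold from j=4 onward; find where it first fails.
  j=4: holds
  j=5: holds
  j=6: holds
  j=7: holds
  j=8: fails
Holds on [4,7], so largest k = 3.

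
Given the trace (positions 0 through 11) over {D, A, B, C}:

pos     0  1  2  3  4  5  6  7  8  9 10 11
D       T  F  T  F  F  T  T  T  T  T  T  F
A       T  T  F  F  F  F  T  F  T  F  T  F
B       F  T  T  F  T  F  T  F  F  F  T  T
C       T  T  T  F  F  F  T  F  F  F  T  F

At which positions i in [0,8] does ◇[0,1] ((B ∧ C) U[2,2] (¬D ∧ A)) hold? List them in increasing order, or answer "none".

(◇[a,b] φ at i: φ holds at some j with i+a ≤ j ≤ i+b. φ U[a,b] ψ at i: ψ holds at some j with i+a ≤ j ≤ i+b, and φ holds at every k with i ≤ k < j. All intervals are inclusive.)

Evaluate at each i in [0,8]:
  i=0: ✗ (none in [0,1])
  i=1: ✗ (none in [1,2])
  i=2: ✗ (none in [2,3])
  i=3: ✗ (none in [3,4])
  i=4: ✗ (none in [4,5])
  i=5: ✗ (none in [5,6])
  i=6: ✗ (none in [6,7])
  i=7: ✗ (none in [7,8])
  i=8: ✗ (none in [8,9])

none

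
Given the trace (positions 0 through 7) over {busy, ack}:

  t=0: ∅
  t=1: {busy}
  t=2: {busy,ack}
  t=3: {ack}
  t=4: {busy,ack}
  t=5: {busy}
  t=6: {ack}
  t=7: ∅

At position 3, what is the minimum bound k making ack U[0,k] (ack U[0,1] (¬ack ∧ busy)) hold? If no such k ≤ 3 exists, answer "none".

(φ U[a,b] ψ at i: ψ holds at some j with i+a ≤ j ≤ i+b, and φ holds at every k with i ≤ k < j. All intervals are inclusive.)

1

Need earliest j ≥ 3 with (ack U[0,1] (¬ack ∧ busy)), and ack at every k in [3,j-1].
  j=3: rhs fails.
  j=4: rhs holds; lhs holds on [3,3]. k = 1.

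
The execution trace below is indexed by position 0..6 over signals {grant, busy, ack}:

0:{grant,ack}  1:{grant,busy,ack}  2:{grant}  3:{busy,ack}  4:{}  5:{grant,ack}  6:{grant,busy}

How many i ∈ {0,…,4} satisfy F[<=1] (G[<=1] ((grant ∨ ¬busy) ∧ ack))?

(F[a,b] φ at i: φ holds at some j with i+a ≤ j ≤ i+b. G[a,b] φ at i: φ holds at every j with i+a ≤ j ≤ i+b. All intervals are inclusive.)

1

Evaluate at each i in [0,4]:
  i=0: ✓ (witness j=0)
  i=1: ✗ (none in [1,2])
  i=2: ✗ (none in [2,3])
  i=3: ✗ (none in [3,4])
  i=4: ✗ (none in [4,5])
Positions where it holds: {0} → 1.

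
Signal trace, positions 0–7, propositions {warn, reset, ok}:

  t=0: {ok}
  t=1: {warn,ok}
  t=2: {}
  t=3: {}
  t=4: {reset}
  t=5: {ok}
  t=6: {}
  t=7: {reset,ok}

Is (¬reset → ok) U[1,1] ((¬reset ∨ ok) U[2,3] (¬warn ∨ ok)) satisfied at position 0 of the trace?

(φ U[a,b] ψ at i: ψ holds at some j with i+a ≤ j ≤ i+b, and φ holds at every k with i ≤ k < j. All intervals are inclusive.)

True

Need some j in [1,1] with ((¬reset ∨ ok) U[2,3] (¬warn ∨ ok)), and (¬reset → ok) at every k in [0,j-1].
  j=1: ((¬reset ∨ ok) U[2,3] (¬warn ∨ ok)) holds; (¬reset → ok) holds at every k in [0,0] → satisfied.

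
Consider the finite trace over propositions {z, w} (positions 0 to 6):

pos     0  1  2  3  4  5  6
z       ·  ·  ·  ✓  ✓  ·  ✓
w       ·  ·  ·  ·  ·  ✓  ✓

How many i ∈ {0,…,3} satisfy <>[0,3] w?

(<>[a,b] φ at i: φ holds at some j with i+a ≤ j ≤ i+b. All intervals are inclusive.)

2

Evaluate at each i in [0,3]:
  i=0: ✗ (none in [0,3])
  i=1: ✗ (none in [1,4])
  i=2: ✓ (witness j=5)
  i=3: ✓ (witness j=5)
Positions where it holds: {2, 3} → 2.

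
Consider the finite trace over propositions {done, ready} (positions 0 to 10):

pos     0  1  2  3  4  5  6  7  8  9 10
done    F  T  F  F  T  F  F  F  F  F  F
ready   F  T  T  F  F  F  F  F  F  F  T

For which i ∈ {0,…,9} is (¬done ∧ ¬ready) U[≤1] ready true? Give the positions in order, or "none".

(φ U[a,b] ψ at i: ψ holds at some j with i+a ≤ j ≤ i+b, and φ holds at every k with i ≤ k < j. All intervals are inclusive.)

Evaluate at each i in [0,9]:
  i=0: ✓ (rhs at j=1; lhs holds on [0,0])
  i=1: ✓ (rhs at j=1)
  i=2: ✓ (rhs at j=2)
  i=3: ✗ (no rhs in [3,4])
  i=4: ✗ (no rhs in [4,5])
  i=5: ✗ (no rhs in [5,6])
  i=6: ✗ (no rhs in [6,7])
  i=7: ✗ (no rhs in [7,8])
  i=8: ✗ (no rhs in [8,9])
  i=9: ✓ (rhs at j=10; lhs holds on [9,9])

0, 1, 2, 9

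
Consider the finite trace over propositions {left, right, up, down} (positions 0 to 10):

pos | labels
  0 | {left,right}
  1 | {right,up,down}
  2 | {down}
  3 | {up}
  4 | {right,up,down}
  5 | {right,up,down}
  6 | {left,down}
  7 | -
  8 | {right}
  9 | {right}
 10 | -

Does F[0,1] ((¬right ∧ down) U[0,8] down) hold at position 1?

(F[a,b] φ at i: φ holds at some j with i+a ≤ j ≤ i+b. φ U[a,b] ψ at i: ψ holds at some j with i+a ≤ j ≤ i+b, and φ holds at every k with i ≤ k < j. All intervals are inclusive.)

Check ((¬right ∧ down) U[0,8] down) at each j in [1,2]:
  j=1: holds
  j=2: holds
Found at j=1 → formula holds.

Yes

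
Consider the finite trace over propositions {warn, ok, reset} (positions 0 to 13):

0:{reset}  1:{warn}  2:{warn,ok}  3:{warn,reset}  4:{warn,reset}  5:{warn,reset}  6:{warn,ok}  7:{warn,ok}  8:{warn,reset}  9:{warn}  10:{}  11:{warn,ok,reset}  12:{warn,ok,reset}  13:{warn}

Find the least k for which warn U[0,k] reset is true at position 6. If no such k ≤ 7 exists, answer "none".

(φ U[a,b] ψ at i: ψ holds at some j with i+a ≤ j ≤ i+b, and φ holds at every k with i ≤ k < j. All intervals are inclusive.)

2

Need earliest j ≥ 6 with reset, and warn at every k in [6,j-1].
  j=6: rhs fails.
  j=7: rhs fails.
  j=8: rhs holds; lhs holds on [6,7]. k = 2.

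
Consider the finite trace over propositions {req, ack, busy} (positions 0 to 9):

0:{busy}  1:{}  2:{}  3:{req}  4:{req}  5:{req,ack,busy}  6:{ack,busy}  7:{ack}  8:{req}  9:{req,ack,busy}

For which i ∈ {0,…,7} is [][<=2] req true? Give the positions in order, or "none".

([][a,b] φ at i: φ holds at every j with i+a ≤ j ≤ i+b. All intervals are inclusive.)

Evaluate at each i in [0,7]:
  i=0: ✗ (fails at j=0)
  i=1: ✗ (fails at j=1)
  i=2: ✗ (fails at j=2)
  i=3: ✓ (all of [3,5])
  i=4: ✗ (fails at j=6)
  i=5: ✗ (fails at j=6)
  i=6: ✗ (fails at j=6)
  i=7: ✗ (fails at j=7)

3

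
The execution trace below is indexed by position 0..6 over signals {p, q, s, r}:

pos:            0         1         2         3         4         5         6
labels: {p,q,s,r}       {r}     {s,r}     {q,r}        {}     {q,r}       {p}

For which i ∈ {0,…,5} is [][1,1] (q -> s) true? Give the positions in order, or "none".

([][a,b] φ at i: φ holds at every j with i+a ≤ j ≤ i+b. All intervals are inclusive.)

0, 1, 3, 5

Evaluate at each i in [0,5]:
  i=0: ✓ (all of [1,1])
  i=1: ✓ (all of [2,2])
  i=2: ✗ (fails at j=3)
  i=3: ✓ (all of [4,4])
  i=4: ✗ (fails at j=5)
  i=5: ✓ (all of [6,6])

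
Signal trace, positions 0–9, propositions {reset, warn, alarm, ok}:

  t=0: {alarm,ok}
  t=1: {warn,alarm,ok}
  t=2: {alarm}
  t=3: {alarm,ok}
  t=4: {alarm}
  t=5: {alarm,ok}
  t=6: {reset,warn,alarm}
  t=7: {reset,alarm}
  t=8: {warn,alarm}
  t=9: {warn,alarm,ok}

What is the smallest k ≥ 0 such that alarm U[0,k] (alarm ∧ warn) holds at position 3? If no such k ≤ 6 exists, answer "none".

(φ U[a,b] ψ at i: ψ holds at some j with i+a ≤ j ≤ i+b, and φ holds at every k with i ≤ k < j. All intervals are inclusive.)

Need earliest j ≥ 3 with (alarm ∧ warn), and alarm at every k in [3,j-1].
  j=3: rhs fails.
  j=4: rhs fails.
  j=5: rhs fails.
  j=6: rhs holds; lhs holds on [3,5]. k = 3.

3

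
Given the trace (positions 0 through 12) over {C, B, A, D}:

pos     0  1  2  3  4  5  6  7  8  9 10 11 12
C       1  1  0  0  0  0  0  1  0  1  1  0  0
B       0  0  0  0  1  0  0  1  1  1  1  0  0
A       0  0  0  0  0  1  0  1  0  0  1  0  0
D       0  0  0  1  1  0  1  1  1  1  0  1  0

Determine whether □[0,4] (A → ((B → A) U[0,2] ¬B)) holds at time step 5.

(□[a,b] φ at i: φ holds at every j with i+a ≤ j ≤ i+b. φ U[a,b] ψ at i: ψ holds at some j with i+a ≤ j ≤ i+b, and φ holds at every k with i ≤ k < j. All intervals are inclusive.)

No

Check (A → ((B → A) U[0,2] ¬B)) at every j in [5,9]:
  j=5: antecedent true; consequent holds → ✓
  j=6: antecedent false → ✓
  j=7: antecedent true; consequent fails → ✗
  j=8: antecedent false → ✓
  j=9: antecedent false → ✓
Fails at j=7 → formula fails.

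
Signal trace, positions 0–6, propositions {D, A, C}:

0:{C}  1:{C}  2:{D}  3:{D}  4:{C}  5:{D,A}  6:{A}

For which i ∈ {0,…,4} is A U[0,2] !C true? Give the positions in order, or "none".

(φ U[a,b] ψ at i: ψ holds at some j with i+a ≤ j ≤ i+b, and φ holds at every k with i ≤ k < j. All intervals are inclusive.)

Evaluate at each i in [0,4]:
  i=0: ✗ (lhs fails at k=0 before rhs at j=2)
  i=1: ✗ (lhs fails at k=1 before rhs at j=2)
  i=2: ✓ (rhs at j=2)
  i=3: ✓ (rhs at j=3)
  i=4: ✗ (lhs fails at k=4 before rhs at j=5)

2, 3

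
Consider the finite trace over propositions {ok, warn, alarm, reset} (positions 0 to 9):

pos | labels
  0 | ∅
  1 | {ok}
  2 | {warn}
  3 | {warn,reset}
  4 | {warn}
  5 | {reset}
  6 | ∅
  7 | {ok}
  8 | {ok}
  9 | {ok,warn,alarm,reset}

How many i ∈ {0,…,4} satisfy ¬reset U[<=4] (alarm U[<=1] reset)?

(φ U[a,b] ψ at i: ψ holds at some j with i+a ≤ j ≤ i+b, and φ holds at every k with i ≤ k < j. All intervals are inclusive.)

5

Evaluate at each i in [0,4]:
  i=0: ✓ (rhs at j=3; lhs holds on [0,2])
  i=1: ✓ (rhs at j=3; lhs holds on [1,2])
  i=2: ✓ (rhs at j=3; lhs holds on [2,2])
  i=3: ✓ (rhs at j=3)
  i=4: ✓ (rhs at j=5; lhs holds on [4,4])
Positions where it holds: {0, 1, 2, 3, 4} → 5.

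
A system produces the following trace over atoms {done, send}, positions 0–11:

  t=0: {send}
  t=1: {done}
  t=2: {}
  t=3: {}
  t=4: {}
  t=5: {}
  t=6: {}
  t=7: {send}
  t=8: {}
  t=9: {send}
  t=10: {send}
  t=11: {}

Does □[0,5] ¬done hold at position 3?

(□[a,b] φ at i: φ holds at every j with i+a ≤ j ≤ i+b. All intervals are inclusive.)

Check ¬done at every j in [3,8]:
  j=3: true
  j=4: true
  j=5: true
  j=6: true
  j=7: true
  j=8: true
All positions satisfy it → formula holds.

True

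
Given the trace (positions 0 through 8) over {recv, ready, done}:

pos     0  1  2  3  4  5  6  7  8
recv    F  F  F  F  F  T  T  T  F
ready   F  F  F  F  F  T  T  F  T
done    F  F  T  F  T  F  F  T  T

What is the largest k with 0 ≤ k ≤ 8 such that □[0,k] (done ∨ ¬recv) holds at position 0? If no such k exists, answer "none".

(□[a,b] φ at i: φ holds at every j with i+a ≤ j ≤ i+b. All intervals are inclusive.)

(done ∨ ¬recv) must hold from j=0 onward; find where it first fails.
  j=0: holds
  j=1: holds
  j=2: holds
  j=3: holds
  j=4: holds
  j=5: fails
Holds on [0,4], so largest k = 4.

4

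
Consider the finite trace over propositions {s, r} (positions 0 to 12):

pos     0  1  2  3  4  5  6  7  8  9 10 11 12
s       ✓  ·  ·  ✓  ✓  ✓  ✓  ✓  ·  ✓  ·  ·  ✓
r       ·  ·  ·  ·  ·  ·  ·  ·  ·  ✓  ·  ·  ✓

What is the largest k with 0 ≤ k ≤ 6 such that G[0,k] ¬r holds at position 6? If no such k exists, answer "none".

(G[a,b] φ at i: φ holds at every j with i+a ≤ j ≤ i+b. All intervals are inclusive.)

2

¬r must hold from j=6 onward; find where it first fails.
  j=6: holds
  j=7: holds
  j=8: holds
  j=9: fails
Holds on [6,8], so largest k = 2.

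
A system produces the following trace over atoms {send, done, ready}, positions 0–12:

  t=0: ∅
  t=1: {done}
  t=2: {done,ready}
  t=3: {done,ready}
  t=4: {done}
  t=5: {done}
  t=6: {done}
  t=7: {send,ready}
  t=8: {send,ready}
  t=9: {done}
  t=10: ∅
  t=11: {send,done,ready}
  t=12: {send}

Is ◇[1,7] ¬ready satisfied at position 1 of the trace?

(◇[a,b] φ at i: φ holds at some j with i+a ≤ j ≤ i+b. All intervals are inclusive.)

Holds

Check ¬ready at each j in [2,8]:
  j=2: false
  j=3: false
  j=4: true
  j=5: true
  j=6: true
  j=7: false
  j=8: false
Found at j=4 → formula holds.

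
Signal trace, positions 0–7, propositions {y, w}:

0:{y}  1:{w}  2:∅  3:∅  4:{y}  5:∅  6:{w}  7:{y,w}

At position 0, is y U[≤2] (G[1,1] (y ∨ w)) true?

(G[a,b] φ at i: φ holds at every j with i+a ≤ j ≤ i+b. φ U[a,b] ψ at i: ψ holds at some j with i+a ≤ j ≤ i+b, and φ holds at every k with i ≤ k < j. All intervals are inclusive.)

Need some j in [0,2] with G[1,1] (y ∨ w), and y at every k in [0,j-1].
  j=0: G[1,1] (y ∨ w) holds; no prefix to check → satisfied.

Yes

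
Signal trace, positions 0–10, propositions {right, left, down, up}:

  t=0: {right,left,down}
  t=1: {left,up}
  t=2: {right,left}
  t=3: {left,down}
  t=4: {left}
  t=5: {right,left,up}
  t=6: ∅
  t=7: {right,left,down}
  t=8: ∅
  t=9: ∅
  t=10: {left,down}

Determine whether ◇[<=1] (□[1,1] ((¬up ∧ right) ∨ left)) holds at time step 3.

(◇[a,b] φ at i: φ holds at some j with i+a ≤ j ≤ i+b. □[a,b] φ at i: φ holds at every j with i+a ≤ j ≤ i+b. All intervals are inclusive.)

Check □[1,1] ((¬up ∧ right) ∨ left) at each j in [3,4]:
  j=3: holds on [4,4]
  j=4: holds on [5,5]
Found at j=3 → formula holds.

Holds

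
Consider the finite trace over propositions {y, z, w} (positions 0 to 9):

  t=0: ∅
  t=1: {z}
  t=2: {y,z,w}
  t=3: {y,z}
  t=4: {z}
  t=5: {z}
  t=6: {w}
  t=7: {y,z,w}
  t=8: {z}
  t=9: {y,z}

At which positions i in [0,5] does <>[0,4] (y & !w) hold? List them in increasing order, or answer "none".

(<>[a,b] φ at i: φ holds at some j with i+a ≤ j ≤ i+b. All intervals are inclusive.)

Evaluate at each i in [0,5]:
  i=0: ✓ (witness j=3)
  i=1: ✓ (witness j=3)
  i=2: ✓ (witness j=3)
  i=3: ✓ (witness j=3)
  i=4: ✗ (none in [4,8])
  i=5: ✓ (witness j=9)

0, 1, 2, 3, 5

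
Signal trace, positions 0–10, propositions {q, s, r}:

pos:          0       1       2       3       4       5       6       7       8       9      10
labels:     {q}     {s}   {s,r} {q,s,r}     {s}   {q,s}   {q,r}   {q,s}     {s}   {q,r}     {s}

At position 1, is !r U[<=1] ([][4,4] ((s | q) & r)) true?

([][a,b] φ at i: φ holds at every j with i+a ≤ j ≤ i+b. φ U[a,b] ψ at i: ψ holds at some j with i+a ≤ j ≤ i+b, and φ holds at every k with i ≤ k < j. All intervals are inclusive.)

True

Need some j in [1,2] with [][4,4] ((s | q) & r), and !r at every k in [1,j-1].
  j=1: [][4,4] ((s | q) & r) — fails at 5.
  j=2: [][4,4] ((s | q) & r) holds; !r holds at every k in [1,1] → satisfied.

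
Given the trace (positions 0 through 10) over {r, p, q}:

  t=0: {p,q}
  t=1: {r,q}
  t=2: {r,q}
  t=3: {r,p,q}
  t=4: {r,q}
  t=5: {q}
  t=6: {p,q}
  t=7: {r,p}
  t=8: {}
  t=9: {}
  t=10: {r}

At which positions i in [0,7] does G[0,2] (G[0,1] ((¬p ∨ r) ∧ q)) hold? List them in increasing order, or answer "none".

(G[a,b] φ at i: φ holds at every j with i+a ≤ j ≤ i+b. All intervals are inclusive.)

1, 2

Evaluate at each i in [0,7]:
  i=0: ✗ (fails at j=0)
  i=1: ✓ (all of [1,3])
  i=2: ✓ (all of [2,4])
  i=3: ✗ (fails at j=5)
  i=4: ✗ (fails at j=5)
  i=5: ✗ (fails at j=5)
  i=6: ✗ (fails at j=6)
  i=7: ✗ (fails at j=7)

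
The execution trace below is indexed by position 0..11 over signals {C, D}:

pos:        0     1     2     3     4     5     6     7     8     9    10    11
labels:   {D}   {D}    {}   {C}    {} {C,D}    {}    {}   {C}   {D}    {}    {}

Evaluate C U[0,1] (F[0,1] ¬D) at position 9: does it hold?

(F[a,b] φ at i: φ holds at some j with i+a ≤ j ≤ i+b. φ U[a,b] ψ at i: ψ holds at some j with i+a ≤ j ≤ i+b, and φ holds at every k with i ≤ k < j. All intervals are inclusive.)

Need some j in [9,10] with F[0,1] ¬D, and C at every k in [9,j-1].
  j=9: F[0,1] ¬D holds; no prefix to check → satisfied.

Yes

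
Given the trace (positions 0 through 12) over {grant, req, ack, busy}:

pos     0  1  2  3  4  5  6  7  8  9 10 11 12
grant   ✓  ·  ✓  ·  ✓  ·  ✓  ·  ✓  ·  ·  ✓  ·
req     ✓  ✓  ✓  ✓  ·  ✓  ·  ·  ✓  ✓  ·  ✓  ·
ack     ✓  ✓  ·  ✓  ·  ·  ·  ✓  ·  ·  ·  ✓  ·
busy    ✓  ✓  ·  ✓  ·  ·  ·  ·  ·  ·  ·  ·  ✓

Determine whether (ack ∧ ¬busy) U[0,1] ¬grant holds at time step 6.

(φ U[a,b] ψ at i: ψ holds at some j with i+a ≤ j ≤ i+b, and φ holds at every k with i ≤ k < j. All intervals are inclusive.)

No

Need some j in [6,7] with ¬grant, and (ack ∧ ¬busy) at every k in [6,j-1].
  j=6: ¬grant false.
  j=7: ¬grant holds, but (ack ∧ ¬busy) fails at k=6 → not this j.
No j in the window works → until fails.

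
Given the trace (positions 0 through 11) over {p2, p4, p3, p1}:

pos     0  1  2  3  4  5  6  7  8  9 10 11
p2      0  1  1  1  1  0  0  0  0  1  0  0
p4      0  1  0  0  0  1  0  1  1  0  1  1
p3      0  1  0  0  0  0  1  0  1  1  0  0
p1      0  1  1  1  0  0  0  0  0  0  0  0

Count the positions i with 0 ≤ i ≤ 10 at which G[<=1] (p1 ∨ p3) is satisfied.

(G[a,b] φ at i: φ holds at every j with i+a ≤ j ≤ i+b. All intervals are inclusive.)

3

Evaluate at each i in [0,10]:
  i=0: ✗ (fails at j=0)
  i=1: ✓ (all of [1,2])
  i=2: ✓ (all of [2,3])
  i=3: ✗ (fails at j=4)
  i=4: ✗ (fails at j=4)
  i=5: ✗ (fails at j=5)
  i=6: ✗ (fails at j=7)
  i=7: ✗ (fails at j=7)
  i=8: ✓ (all of [8,9])
  i=9: ✗ (fails at j=10)
  i=10: ✗ (fails at j=10)
Positions where it holds: {1, 2, 8} → 3.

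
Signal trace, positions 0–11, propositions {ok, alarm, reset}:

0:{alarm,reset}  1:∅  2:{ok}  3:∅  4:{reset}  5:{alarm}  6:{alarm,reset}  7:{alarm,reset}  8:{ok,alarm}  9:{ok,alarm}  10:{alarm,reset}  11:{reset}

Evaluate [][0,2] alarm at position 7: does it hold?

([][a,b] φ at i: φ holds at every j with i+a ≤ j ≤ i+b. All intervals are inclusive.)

Yes

Check alarm at every j in [7,9]:
  j=7: true
  j=8: true
  j=9: true
All positions satisfy it → formula holds.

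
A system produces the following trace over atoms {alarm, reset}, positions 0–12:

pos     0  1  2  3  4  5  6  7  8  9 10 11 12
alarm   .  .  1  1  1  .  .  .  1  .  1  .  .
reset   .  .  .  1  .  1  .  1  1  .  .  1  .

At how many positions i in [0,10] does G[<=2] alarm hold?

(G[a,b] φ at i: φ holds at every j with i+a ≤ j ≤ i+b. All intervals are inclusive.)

Evaluate at each i in [0,10]:
  i=0: ✗ (fails at j=0)
  i=1: ✗ (fails at j=1)
  i=2: ✓ (all of [2,4])
  i=3: ✗ (fails at j=5)
  i=4: ✗ (fails at j=5)
  i=5: ✗ (fails at j=5)
  i=6: ✗ (fails at j=6)
  i=7: ✗ (fails at j=7)
  i=8: ✗ (fails at j=9)
  i=9: ✗ (fails at j=9)
  i=10: ✗ (fails at j=11)
Positions where it holds: {2} → 1.

1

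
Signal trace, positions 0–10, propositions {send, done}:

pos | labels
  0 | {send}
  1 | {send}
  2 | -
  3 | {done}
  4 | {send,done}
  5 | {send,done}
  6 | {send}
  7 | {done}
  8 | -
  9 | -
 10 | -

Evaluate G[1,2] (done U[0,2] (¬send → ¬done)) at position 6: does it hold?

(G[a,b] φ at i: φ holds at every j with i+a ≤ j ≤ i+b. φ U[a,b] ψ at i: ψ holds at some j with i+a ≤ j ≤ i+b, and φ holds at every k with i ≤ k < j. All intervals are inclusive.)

Check (done U[0,2] (¬send → ¬done)) at every j in [7,8]:
  j=7: holds
  j=8: holds
All positions satisfy it → formula holds.

Holds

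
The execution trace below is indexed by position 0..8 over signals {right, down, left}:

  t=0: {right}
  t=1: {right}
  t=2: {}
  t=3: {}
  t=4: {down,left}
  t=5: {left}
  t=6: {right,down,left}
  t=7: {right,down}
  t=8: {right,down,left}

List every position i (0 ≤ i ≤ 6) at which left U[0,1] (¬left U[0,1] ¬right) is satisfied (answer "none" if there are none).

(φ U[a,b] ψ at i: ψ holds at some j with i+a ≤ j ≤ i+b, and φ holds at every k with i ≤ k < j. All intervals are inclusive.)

Evaluate at each i in [0,6]:
  i=0: ✗ (lhs fails at k=0 before rhs at j=1)
  i=1: ✓ (rhs at j=1)
  i=2: ✓ (rhs at j=2)
  i=3: ✓ (rhs at j=3)
  i=4: ✓ (rhs at j=4)
  i=5: ✓ (rhs at j=5)
  i=6: ✗ (no rhs in [6,7])

1, 2, 3, 4, 5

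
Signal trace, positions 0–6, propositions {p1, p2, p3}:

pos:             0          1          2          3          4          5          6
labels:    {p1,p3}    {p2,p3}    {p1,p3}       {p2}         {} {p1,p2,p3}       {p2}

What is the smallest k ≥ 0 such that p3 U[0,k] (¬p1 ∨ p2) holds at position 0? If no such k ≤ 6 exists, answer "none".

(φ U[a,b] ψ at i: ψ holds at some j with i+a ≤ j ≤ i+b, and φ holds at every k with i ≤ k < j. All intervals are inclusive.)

Need earliest j ≥ 0 with (¬p1 ∨ p2), and p3 at every k in [0,j-1].
  j=0: rhs fails.
  j=1: rhs holds; lhs holds on [0,0]. k = 1.

1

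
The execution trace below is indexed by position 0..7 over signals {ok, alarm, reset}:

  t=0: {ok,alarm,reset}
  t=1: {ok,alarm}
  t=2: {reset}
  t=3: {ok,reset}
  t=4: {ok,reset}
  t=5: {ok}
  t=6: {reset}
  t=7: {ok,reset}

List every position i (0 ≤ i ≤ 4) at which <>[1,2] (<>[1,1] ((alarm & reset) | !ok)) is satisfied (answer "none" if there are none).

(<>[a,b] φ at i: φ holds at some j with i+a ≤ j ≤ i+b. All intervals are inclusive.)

Evaluate at each i in [0,4]:
  i=0: ✓ (witness j=1)
  i=1: ✗ (none in [2,3])
  i=2: ✗ (none in [3,4])
  i=3: ✓ (witness j=5)
  i=4: ✓ (witness j=5)

0, 3, 4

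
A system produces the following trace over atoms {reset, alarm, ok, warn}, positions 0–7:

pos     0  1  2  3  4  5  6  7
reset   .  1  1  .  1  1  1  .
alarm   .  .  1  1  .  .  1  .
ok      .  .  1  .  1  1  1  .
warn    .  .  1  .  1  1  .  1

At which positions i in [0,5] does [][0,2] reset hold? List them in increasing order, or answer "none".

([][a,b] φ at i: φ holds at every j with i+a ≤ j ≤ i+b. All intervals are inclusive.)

Evaluate at each i in [0,5]:
  i=0: ✗ (fails at j=0)
  i=1: ✗ (fails at j=3)
  i=2: ✗ (fails at j=3)
  i=3: ✗ (fails at j=3)
  i=4: ✓ (all of [4,6])
  i=5: ✗ (fails at j=7)

4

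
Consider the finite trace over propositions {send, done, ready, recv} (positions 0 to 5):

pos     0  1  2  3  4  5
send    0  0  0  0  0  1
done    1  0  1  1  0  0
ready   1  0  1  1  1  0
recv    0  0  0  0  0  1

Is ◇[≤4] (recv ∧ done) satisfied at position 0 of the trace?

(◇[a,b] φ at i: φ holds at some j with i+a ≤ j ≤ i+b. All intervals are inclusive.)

Check (recv ∧ done) at each j in [0,4]:
  j=0: false
  j=1: false
  j=2: false
  j=3: false
  j=4: false
No position in the window satisfies it → formula fails.

No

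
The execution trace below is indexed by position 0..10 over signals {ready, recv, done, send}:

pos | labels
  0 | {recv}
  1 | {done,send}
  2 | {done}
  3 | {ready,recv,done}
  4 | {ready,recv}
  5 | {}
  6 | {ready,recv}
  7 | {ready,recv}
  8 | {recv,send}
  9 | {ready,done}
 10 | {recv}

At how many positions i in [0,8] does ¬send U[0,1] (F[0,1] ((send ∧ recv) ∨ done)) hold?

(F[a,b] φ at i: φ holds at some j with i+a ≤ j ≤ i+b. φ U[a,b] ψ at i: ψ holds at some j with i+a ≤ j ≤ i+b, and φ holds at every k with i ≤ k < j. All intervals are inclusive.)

Evaluate at each i in [0,8]:
  i=0: ✓ (rhs at j=0)
  i=1: ✓ (rhs at j=1)
  i=2: ✓ (rhs at j=2)
  i=3: ✓ (rhs at j=3)
  i=4: ✗ (no rhs in [4,5])
  i=5: ✗ (no rhs in [5,6])
  i=6: ✓ (rhs at j=7; lhs holds on [6,6])
  i=7: ✓ (rhs at j=7)
  i=8: ✓ (rhs at j=8)
Positions where it holds: {0, 1, 2, 3, 6, 7, 8} → 7.

7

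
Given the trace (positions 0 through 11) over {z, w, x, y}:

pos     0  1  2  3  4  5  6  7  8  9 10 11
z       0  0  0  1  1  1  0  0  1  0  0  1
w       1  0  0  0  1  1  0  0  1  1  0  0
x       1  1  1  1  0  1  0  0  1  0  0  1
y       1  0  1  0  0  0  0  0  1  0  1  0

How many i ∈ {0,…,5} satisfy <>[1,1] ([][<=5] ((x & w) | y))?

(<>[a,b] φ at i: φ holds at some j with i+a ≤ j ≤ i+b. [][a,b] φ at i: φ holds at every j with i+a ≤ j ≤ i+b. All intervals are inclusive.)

0

Evaluate at each i in [0,5]:
  i=0: ✗ (none in [1,1])
  i=1: ✗ (none in [2,2])
  i=2: ✗ (none in [3,3])
  i=3: ✗ (none in [4,4])
  i=4: ✗ (none in [5,5])
  i=5: ✗ (none in [6,6])
Positions where it holds: {} → 0.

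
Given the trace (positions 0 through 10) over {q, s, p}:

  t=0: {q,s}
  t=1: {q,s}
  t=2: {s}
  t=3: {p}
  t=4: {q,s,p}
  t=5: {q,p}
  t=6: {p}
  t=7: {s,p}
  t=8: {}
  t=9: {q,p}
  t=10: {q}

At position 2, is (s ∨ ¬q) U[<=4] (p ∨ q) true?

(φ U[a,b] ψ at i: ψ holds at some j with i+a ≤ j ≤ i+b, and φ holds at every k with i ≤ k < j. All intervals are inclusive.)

Need some j in [2,6] with (p ∨ q), and (s ∨ ¬q) at every k in [2,j-1].
  j=2: (p ∨ q) false.
  j=3: (p ∨ q) holds; (s ∨ ¬q) holds at every k in [2,2] → satisfied.

True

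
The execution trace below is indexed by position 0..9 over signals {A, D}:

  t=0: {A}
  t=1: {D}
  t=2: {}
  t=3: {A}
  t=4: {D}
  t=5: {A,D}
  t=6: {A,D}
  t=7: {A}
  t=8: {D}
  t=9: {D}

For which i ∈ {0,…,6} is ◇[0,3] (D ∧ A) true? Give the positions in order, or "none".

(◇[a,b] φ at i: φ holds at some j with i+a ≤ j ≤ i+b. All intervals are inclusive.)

Evaluate at each i in [0,6]:
  i=0: ✗ (none in [0,3])
  i=1: ✗ (none in [1,4])
  i=2: ✓ (witness j=5)
  i=3: ✓ (witness j=5)
  i=4: ✓ (witness j=5)
  i=5: ✓ (witness j=5)
  i=6: ✓ (witness j=6)

2, 3, 4, 5, 6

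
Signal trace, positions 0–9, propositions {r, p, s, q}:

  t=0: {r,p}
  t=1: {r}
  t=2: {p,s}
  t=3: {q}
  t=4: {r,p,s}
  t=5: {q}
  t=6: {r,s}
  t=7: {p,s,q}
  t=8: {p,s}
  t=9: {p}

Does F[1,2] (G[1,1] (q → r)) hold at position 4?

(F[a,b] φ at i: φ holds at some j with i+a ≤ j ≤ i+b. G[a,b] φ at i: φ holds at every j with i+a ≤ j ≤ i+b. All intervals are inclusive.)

Holds

Check G[1,1] (q → r) at each j in [5,6]:
  j=5: holds on [6,6]
  j=6: fails at 7
Found at j=5 → formula holds.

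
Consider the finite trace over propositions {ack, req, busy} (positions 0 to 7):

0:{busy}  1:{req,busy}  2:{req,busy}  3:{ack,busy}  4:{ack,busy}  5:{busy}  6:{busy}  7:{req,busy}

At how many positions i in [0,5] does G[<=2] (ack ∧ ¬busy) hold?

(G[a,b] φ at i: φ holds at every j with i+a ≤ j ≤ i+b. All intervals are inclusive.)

Evaluate at each i in [0,5]:
  i=0: ✗ (fails at j=0)
  i=1: ✗ (fails at j=1)
  i=2: ✗ (fails at j=2)
  i=3: ✗ (fails at j=3)
  i=4: ✗ (fails at j=4)
  i=5: ✗ (fails at j=5)
Positions where it holds: {} → 0.

0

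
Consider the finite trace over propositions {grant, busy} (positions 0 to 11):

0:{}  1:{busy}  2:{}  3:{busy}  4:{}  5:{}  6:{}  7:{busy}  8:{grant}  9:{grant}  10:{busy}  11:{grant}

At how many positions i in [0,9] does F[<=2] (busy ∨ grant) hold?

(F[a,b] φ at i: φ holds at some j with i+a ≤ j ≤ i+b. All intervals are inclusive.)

Evaluate at each i in [0,9]:
  i=0: ✓ (witness j=1)
  i=1: ✓ (witness j=1)
  i=2: ✓ (witness j=3)
  i=3: ✓ (witness j=3)
  i=4: ✗ (none in [4,6])
  i=5: ✓ (witness j=7)
  i=6: ✓ (witness j=7)
  i=7: ✓ (witness j=7)
  i=8: ✓ (witness j=8)
  i=9: ✓ (witness j=9)
Positions where it holds: {0, 1, 2, 3, 5, 6, 7, 8, 9} → 9.

9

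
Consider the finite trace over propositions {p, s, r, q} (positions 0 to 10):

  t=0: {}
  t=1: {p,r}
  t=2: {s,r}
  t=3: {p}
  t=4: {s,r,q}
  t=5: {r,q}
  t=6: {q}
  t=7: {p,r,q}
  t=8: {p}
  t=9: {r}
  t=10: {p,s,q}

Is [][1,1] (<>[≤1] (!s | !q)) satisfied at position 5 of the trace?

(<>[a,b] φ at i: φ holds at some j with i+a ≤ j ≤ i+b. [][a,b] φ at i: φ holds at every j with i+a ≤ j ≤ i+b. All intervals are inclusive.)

Check <>[≤1] (!s | !q) at every j in [6,6]:
  j=6: holds (witness at 6)
All positions satisfy it → formula holds.

Holds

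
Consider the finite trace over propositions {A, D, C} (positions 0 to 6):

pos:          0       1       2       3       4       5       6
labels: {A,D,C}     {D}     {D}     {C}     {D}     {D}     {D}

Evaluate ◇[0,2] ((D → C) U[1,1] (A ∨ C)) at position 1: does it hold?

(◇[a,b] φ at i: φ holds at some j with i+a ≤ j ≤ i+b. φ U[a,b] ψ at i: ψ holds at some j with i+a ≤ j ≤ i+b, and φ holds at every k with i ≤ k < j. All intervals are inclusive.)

Check ((D → C) U[1,1] (A ∨ C)) at each j in [1,3]:
  j=1: fails
  j=2: fails
  j=3: fails
No position in the window satisfies it → formula fails.

Does not hold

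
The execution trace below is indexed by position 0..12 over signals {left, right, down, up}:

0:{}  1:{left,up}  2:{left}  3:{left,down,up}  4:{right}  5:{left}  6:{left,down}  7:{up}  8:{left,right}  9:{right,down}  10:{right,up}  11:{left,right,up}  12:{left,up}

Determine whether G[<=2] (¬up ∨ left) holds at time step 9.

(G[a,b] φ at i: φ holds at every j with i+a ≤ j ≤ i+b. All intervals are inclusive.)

Check (¬up ∨ left) at every j in [9,11]:
  j=9: true
  j=10: false
  j=11: true
Fails at j=10 → formula fails.

False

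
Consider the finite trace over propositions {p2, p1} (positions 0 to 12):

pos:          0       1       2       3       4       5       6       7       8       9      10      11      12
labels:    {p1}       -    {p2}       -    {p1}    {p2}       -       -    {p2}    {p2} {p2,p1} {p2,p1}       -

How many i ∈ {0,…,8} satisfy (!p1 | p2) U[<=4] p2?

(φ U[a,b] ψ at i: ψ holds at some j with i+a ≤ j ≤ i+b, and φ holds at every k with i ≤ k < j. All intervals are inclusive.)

Evaluate at each i in [0,8]:
  i=0: ✗ (lhs fails at k=0 before rhs at j=2)
  i=1: ✓ (rhs at j=2; lhs holds on [1,1])
  i=2: ✓ (rhs at j=2)
  i=3: ✗ (lhs fails at k=4 before rhs at j=5)
  i=4: ✗ (lhs fails at k=4 before rhs at j=5)
  i=5: ✓ (rhs at j=5)
  i=6: ✓ (rhs at j=8; lhs holds on [6,7])
  i=7: ✓ (rhs at j=8; lhs holds on [7,7])
  i=8: ✓ (rhs at j=8)
Positions where it holds: {1, 2, 5, 6, 7, 8} → 6.

6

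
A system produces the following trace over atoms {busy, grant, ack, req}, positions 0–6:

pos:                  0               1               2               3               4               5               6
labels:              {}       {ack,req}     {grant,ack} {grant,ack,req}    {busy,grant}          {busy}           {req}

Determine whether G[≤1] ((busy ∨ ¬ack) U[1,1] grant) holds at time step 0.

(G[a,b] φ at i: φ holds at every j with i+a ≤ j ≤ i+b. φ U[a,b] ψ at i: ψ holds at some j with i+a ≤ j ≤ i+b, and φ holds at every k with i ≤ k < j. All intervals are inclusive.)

No

Check ((busy ∨ ¬ack) U[1,1] grant) at every j in [0,1]:
  j=0: fails
  j=1: fails
Fails at j=0 → formula fails.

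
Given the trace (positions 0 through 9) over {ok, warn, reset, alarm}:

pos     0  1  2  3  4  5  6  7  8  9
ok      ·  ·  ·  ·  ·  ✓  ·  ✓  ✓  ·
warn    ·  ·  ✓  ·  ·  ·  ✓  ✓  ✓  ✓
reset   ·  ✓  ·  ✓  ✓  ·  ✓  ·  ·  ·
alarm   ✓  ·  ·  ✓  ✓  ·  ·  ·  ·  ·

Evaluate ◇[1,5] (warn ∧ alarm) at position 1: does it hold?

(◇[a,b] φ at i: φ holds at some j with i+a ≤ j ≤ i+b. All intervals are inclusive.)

No

Check (warn ∧ alarm) at each j in [2,6]:
  j=2: false
  j=3: false
  j=4: false
  j=5: false
  j=6: false
No position in the window satisfies it → formula fails.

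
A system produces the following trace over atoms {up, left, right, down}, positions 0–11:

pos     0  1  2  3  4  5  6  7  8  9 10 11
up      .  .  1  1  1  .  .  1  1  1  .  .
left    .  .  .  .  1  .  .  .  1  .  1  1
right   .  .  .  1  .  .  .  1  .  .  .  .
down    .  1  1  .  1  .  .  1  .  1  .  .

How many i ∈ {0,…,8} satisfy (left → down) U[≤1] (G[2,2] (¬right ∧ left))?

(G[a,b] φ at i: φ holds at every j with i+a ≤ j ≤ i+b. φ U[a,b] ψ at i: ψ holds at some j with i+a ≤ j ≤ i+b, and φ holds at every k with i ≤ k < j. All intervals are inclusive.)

Evaluate at each i in [0,8]:
  i=0: ✗ (no rhs in [0,1])
  i=1: ✓ (rhs at j=2; lhs holds on [1,1])
  i=2: ✓ (rhs at j=2)
  i=3: ✗ (no rhs in [3,4])
  i=4: ✗ (no rhs in [4,5])
  i=5: ✓ (rhs at j=6; lhs holds on [5,5])
  i=6: ✓ (rhs at j=6)
  i=7: ✓ (rhs at j=8; lhs holds on [7,7])
  i=8: ✓ (rhs at j=8)
Positions where it holds: {1, 2, 5, 6, 7, 8} → 6.

6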